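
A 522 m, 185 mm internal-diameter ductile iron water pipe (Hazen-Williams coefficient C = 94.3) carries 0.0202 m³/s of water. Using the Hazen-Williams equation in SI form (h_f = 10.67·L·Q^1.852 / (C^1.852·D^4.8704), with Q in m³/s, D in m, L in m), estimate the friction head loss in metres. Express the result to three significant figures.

h_f = 10.67·522·0.0202^1.852 / (94.3^1.852·0.185^4.8704) = 3.309 m

h_f ≈ 3.31 m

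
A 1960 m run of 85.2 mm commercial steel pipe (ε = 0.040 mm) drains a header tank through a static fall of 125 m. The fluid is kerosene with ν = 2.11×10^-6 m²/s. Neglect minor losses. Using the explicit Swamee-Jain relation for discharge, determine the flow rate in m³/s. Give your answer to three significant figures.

Swamee-Jain (Type II): Q = -0.965·√(gD⁵h_f/L)·ln[ε/(3.7D) + √(3.17ν²L/(gD³h_f))]
√(gD⁵h_f/L) = √(9.81·0.0852⁵·125/1960) = 0.001676
ε/(3.7D) = 1.27×10^-4; √(3.17ν²L/(gD³h_f)) = 1.91×10^-4
Q = -0.965·0.001676·ln(3.179×10^-4) = 0.01303 m³/s
Check: V = 2.28 m/s, Re = 9.23×10^4, f = 0.02050, h_f = 125 m ≈ 125 m ✓

Q ≈ 0.0130 m³/s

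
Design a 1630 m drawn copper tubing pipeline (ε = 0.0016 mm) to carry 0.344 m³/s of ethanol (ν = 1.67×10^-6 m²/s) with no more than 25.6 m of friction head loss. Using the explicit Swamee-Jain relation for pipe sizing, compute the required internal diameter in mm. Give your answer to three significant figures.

Swamee-Jain (Type III): D = 0.66·[ε^1.25·(LQ²/(gh_f))^4.75 + ν·Q^9.4·(L/(gh_f))^5.2]^0.04
LQ²/(gh_f) = 0.7681; L/(gh_f) = 6.491
Term 1 = ε^1.25·(…)^4.75 = 1.62×10^-8; Term 2 = ν·Q^9.4·(…)^5.2 = 1.23×10^-6
D = 0.66·(1.62×10^-8 + 1.23×10^-6)^0.04 = 0.3832 m = 383 mm
Check: V = 2.98 m/s, Re = 6.84×10^5, f = 0.01247, h_f = 24.1 m ≈ 25.6 m ✓

D ≈ 383 mm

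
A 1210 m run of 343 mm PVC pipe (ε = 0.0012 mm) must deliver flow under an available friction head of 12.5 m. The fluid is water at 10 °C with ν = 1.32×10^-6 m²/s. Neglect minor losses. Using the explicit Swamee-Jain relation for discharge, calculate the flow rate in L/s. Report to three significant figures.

Swamee-Jain (Type II): Q = -0.965·√(gD⁵h_f/L)·ln[ε/(3.7D) + √(3.17ν²L/(gD³h_f))]
√(gD⁵h_f/L) = √(9.81·0.343⁵·12.5/1210) = 0.02193
ε/(3.7D) = 9.46×10^-7; √(3.17ν²L/(gD³h_f)) = 3.68×10^-5
Q = -0.965·0.02193·ln(3.770×10^-5) = 0.2156 m³/s
Check: V = 2.33 m/s, Re = 6.06×10^5, f = 0.01271, h_f = 12.4 m ≈ 12.5 m ✓

Q ≈ 216 L/s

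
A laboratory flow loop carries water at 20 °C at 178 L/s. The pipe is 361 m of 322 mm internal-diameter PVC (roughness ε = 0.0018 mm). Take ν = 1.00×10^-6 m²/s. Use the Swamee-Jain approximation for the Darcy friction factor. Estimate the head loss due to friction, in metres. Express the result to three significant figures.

h_f ≈ 3.40 m

V = 4Q/(πD²) = 4·0.178/(π·0.322²) = 2.186 m/s
Re = VD/ν = 2.186·0.322/1.00×10^-6 = 7.04×10^5 → turbulent
ε/D = 0.0018/322 = 5.59×10^-6
Swamee-Jain: f = 0.01244
h_f = f(L/D)V²/(2g) = 0.01244·(361/0.322)·2.186²/(2·9.81) = 3.396 m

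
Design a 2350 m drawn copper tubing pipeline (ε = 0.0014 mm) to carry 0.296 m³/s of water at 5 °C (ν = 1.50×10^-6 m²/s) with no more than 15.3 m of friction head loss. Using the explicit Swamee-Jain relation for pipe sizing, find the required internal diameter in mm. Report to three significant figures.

D ≈ 433 mm

Swamee-Jain (Type III): D = 0.66·[ε^1.25·(LQ²/(gh_f))^4.75 + ν·Q^9.4·(L/(gh_f))^5.2]^0.04
LQ²/(gh_f) = 1.372; L/(gh_f) = 15.66
Term 1 = ε^1.25·(…)^4.75 = 2.16×10^-7; Term 2 = ν·Q^9.4·(…)^5.2 = 2.62×10^-5
D = 0.66·(2.16×10^-7 + 2.62×10^-5)^0.04 = 0.4329 m = 433 mm
Check: V = 2.01 m/s, Re = 5.80×10^5, f = 0.01281, h_f = 14.3 m ≈ 15.3 m ✓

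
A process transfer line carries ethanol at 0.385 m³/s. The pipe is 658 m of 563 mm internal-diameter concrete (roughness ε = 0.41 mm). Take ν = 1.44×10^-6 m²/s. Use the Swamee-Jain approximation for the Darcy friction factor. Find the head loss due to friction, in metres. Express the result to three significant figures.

h_f ≈ 2.70 m

V = 4Q/(πD²) = 4·0.385/(π·0.563²) = 1.547 m/s
Re = VD/ν = 1.547·0.563/1.44×10^-6 = 6.05×10^5 → turbulent
ε/D = 0.41/563 = 7.28×10^-4
Swamee-Jain: f = 0.01894
h_f = f(L/D)V²/(2g) = 0.01894·(658/0.563)·1.547²/(2·9.81) = 2.698 m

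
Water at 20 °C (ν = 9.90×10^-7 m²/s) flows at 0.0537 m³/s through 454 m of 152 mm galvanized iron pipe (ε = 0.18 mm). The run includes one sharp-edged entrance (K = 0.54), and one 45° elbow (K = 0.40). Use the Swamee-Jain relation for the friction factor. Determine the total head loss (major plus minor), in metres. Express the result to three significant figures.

H_L ≈ 28.7 m

V = 4Q/(πD²) = 2.959 m/s; V²/2g = 0.4464 m
Re = 4.54×10^5, ε/D = 0.00118 → f = 0.02118 (Swamee-Jain)
Major: h_f = f(L/D)·V²/2g = 0.02118·2987·0.4464 = 28.23 m
Minor: ΣK = 0.940; h_m = ΣK·V²/2g = 0.4196 m
Total H_L = 28.23 + 0.4196 = 28.65 m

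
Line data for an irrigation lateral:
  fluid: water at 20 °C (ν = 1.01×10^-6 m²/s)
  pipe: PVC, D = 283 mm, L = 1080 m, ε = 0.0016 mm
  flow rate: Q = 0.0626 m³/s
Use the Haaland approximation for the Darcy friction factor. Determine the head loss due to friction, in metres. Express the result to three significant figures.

V = 4Q/(πD²) = 4·0.0626/(π·0.283²) = 0.9952 m/s
Re = VD/ν = 0.9952·0.283/1.01×10^-6 = 2.79×10^5 → turbulent
ε/D = 0.0016/283 = 5.65×10^-6
Haaland: f = 0.01458
h_f = f(L/D)V²/(2g) = 0.01458·(1080/0.283)·0.9952²/(2·9.81) = 2.809 m

h_f ≈ 2.81 m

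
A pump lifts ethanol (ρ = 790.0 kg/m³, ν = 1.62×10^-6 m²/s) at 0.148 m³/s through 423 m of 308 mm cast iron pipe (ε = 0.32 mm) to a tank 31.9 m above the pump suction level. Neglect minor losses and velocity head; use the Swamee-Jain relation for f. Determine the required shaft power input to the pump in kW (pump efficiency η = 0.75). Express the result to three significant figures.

P_shaft ≈ 57.5 kW

V = 4Q/(πD²) = 1.986 m/s; Re = 3.78×10^5; ε/D = 0.00104; f = 0.02071
h_f = f(L/D)V²/2g = 5.721 m
Total head H = z + h_f = 31.9 + 5.721 = 37.62 m
P_hyd = ρgQH = 790.0·9.81·0.148·37.62 = 43.15 kW
P_shaft = P_hyd/η = 43.15/0.75 = 57.53 kW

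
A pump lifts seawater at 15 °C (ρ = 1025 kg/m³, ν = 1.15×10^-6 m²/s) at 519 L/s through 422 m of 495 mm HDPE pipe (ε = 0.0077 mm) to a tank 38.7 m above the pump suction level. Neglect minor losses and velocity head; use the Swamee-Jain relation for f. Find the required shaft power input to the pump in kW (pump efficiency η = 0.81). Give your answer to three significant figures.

P_shaft ≈ 273 kW

V = 4Q/(πD²) = 2.697 m/s; Re = 1.16×10^6; ε/D = 1.56×10^-5; f = 0.01173
h_f = f(L/D)V²/2g = 3.707 m
Total head H = z + h_f = 38.7 + 3.707 = 42.41 m
P_hyd = ρgQH = 1025·9.81·0.519·42.41 = 221.3 kW
P_shaft = P_hyd/η = 221.3/0.81 = 273.2 kW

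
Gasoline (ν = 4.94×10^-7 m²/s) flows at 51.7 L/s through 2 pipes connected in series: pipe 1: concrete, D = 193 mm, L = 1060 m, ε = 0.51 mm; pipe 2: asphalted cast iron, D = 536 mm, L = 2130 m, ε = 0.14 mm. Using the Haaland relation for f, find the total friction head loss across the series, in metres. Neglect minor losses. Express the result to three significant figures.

Pipe 1: V = 1.767 m/s, Re = 6.90×10^5, ε/D = 0.00264, f = 0.02550, h_1 = f(L/D)V²/2g = 22.29 m
Pipe 2: V = 0.2291 m/s, Re = 2.49×10^5, ε/D = 2.61×10^-4, f = 0.01684, h_2 = f(L/D)V²/2g = 0.1791 m
Series → Q common, losses add: H = Σh = 22.47 m

H ≈ 22.5 m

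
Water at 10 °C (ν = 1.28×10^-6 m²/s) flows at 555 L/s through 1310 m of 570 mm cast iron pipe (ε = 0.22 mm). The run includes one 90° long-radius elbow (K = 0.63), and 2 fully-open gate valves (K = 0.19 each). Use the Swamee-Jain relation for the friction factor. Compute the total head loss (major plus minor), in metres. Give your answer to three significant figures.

V = 4Q/(πD²) = 2.175 m/s; V²/2g = 0.2411 m
Re = 9.69×10^5, ε/D = 3.86×10^-4 → f = 0.01649 (Swamee-Jain)
Major: h_f = f(L/D)·V²/2g = 0.01649·2298·0.2411 = 9.139 m
Minor: ΣK = 1.01; h_m = ΣK·V²/2g = 0.2435 m
Total H_L = 9.139 + 0.2435 = 9.382 m

H_L ≈ 9.38 m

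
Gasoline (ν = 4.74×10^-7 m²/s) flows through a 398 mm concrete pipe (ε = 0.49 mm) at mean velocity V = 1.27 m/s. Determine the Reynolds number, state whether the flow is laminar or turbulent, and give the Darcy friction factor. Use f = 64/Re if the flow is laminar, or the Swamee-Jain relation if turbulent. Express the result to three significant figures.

Re = VD/ν = 1.270·0.398/4.74×10^-7 = 1.07×10^6
Re > 4000 → turbulent; ε/D = 0.00123
Swamee-Jain: f = 0.02100

Re ≈ 1.07×10^6; turbulent; f ≈ 0.0210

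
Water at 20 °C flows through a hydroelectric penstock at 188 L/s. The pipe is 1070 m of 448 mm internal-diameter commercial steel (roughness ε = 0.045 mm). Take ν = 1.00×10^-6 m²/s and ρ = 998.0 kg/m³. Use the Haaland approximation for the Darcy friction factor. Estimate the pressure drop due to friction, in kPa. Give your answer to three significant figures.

V = 4Q/(πD²) = 4·0.188/(π·0.448²) = 1.193 m/s
Re = VD/ν = 1.193·0.448/1.00×10^-6 = 5.34×10^5 → turbulent
ε/D = 0.045/448 = 1.00×10^-4
Haaland: f = 0.01416
h_f = f(L/D)V²/(2g) = 0.01416·(1070/0.448)·1.193²/(2·9.81) = 2.452 m
Δp = ρg·h_f = 998.0·9.81·2.452 = 24.01 kPa

Δp ≈ 24.0 kPa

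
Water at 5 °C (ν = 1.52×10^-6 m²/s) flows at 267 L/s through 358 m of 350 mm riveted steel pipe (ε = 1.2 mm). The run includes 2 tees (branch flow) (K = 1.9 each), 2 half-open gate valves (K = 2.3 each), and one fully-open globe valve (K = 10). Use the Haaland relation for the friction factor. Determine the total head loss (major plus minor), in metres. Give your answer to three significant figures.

V = 4Q/(πD²) = 2.775 m/s; V²/2g = 0.3925 m
Re = 6.39×10^5, ε/D = 0.00343 → f = 0.02740 (Haaland)
Major: h_f = f(L/D)·V²/2g = 0.02740·1023·0.3925 = 11.00 m
Minor: ΣK = 18.4; h_m = ΣK·V²/2g = 7.223 m
Total H_L = 11.00 + 7.223 = 18.23 m

H_L ≈ 18.2 m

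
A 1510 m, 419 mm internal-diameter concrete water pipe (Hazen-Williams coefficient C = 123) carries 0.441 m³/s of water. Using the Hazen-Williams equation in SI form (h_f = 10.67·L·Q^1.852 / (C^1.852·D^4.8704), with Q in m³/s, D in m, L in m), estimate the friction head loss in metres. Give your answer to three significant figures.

h_f = 10.67·1510·0.441^1.852 / (123^1.852·0.419^4.8704) = 32.97 m

h_f ≈ 33.0 m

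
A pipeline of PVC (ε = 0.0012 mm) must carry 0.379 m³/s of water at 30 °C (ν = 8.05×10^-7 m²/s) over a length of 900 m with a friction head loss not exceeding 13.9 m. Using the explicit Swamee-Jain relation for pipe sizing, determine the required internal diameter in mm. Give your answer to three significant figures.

D ≈ 387 mm

Swamee-Jain (Type III): D = 0.66·[ε^1.25·(LQ²/(gh_f))^4.75 + ν·Q^9.4·(L/(gh_f))^5.2]^0.04
LQ²/(gh_f) = 0.9481; L/(gh_f) = 6.600
Term 1 = ε^1.25·(…)^4.75 = 3.08×10^-8; Term 2 = ν·Q^9.4·(…)^5.2 = 1.61×10^-6
D = 0.66·(3.08×10^-8 + 1.61×10^-6)^0.04 = 0.3874 m = 387 mm
Check: V = 3.22 m/s, Re = 1.55×10^6, f = 0.01090, h_f = 13.3 m ≈ 13.9 m ✓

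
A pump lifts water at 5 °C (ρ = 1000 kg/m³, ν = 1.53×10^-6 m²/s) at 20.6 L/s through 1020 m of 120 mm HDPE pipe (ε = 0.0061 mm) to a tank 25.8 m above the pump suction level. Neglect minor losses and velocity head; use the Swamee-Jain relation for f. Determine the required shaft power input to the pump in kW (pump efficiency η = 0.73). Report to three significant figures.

P_shaft ≈ 13.9 kW

V = 4Q/(πD²) = 1.821 m/s; Re = 1.43×10^5; ε/D = 5.08×10^-5; f = 0.01698
h_f = f(L/D)V²/2g = 24.40 m
Total head H = z + h_f = 25.8 + 24.40 = 50.20 m
P_hyd = ρgQH = 1000·9.81·0.0206·50.20 = 10.15 kW
P_shaft = P_hyd/η = 10.15/0.73 = 13.90 kW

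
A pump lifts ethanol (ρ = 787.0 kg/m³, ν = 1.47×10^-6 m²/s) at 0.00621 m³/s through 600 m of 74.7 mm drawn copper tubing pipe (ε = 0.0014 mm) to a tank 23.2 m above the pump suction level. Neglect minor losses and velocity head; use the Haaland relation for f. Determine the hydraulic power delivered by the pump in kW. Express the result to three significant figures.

V = 4Q/(πD²) = 1.417 m/s; Re = 7.20×10^4; ε/D = 1.87×10^-5; f = 0.01917
h_f = f(L/D)V²/2g = 15.76 m
Total head H = z + h_f = 23.2 + 15.76 = 38.96 m
P_hyd = ρgQH = 787.0·9.81·0.00621·38.96 = 1.868 kW

P_hyd ≈ 1.87 kW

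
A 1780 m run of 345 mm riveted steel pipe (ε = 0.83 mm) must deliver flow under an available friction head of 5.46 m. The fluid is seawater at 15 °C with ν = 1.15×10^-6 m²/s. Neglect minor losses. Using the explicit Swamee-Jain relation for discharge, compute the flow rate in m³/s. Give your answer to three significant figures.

Swamee-Jain (Type II): Q = -0.965·√(gD⁵h_f/L)·ln[ε/(3.7D) + √(3.17ν²L/(gD³h_f))]
√(gD⁵h_f/L) = √(9.81·0.345⁵·5.46/1780) = 0.01213
ε/(3.7D) = 6.50×10^-4; √(3.17ν²L/(gD³h_f)) = 5.82×10^-5
Q = -0.965·0.01213·ln(7.085×10^-4) = 0.08487 m³/s
Check: V = 0.908 m/s, Re = 2.72×10^5, f = 0.02535, h_f = 5.50 m ≈ 5.46 m ✓

Q ≈ 0.0849 m³/s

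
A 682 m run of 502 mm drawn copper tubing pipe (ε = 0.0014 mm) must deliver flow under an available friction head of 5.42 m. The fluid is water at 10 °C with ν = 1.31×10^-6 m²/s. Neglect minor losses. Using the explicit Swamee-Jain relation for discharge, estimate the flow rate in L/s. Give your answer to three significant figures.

Q ≈ 511 L/s

Swamee-Jain (Type II): Q = -0.965·√(gD⁵h_f/L)·ln[ε/(3.7D) + √(3.17ν²L/(gD³h_f))]
√(gD⁵h_f/L) = √(9.81·0.502⁵·5.42/682) = 0.04985
ε/(3.7D) = 7.54×10^-7; √(3.17ν²L/(gD³h_f)) = 2.35×10^-5
Q = -0.965·0.04985·ln(2.424×10^-5) = 0.5113 m³/s
Check: V = 2.58 m/s, Re = 9.90×10^5, f = 0.01170, h_f = 5.40 m ≈ 5.42 m ✓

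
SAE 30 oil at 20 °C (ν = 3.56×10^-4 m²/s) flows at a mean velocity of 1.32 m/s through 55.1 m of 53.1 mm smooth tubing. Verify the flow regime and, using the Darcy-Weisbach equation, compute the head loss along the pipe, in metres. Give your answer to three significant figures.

Re = VD/ν = 1.32·0.05310/3.56×10^-4 = 197 → laminar (Re < 2300)
f = 64/Re = 0.3251
h_f = f(L/D)V²/(2g) = 0.3251·(55.1/0.05310)·1.32²/(2·9.81) = 29.95 m

h_f ≈ 30.0 m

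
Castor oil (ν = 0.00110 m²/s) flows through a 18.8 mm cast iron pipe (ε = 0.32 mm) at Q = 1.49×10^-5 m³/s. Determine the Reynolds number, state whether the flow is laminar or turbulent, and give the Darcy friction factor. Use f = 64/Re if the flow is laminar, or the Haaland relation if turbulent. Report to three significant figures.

V = 4Q/(πD²) = 0.05368 m/s
Re = VD/ν = 0.05368·0.0188/0.00110 = 0.917
Re < 2300 → laminar → f = 64/Re = 69.76

Re ≈ 0.917; laminar; f = 64/Re ≈ 69.8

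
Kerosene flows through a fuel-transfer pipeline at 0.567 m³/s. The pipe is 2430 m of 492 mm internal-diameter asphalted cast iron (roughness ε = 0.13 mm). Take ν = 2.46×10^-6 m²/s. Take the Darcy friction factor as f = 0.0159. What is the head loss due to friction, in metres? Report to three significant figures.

V = 4Q/(πD²) = 4·0.567/(π·0.492²) = 2.982 m/s
h_f = f(L/D)V²/(2g) = 0.01590·(2430/0.492)·2.982²/(2·9.81) = 35.60 m

h_f ≈ 35.6 m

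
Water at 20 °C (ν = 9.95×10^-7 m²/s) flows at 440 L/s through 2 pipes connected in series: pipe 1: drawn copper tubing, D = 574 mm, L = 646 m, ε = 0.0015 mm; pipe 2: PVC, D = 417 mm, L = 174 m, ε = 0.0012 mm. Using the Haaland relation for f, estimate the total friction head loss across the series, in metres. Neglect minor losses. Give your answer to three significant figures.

Pipe 1: V = 1.700 m/s, Re = 9.81×10^5, ε/D = 2.61×10^-6, f = 0.01167, h_1 = f(L/D)V²/2g = 1.935 m
Pipe 2: V = 3.222 m/s, Re = 1.35×10^6, ε/D = 2.88×10^-6, f = 0.01108, h_2 = f(L/D)V²/2g = 2.446 m
Series → Q common, losses add: H = Σh = 4.381 m

H ≈ 4.38 m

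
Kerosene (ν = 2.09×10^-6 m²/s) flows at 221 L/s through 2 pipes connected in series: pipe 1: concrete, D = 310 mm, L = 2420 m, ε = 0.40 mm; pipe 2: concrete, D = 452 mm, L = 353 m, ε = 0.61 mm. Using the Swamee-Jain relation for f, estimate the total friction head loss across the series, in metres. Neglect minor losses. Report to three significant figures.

Pipe 1: V = 2.928 m/s, Re = 4.34×10^5, ε/D = 0.00129, f = 0.02161, h_1 = f(L/D)V²/2g = 73.73 m
Pipe 2: V = 1.377 m/s, Re = 2.98×10^5, ε/D = 0.00135, f = 0.02209, h_2 = f(L/D)V²/2g = 1.668 m
Series → Q common, losses add: H = Σh = 75.40 m

H ≈ 75.4 m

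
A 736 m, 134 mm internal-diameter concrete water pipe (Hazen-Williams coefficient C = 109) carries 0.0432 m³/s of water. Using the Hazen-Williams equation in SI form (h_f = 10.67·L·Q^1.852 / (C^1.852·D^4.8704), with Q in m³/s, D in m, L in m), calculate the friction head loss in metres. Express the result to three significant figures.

h_f = 10.67·736·0.0432^1.852 / (109^1.852·0.134^4.8704) = 70.14 m

h_f ≈ 70.1 m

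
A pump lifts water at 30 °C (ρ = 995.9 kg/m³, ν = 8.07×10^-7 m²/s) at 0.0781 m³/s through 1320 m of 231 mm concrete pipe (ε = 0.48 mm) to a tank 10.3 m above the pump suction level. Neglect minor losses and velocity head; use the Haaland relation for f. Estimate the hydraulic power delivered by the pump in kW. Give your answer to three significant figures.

P_hyd ≈ 26.4 kW

V = 4Q/(πD²) = 1.864 m/s; Re = 5.33×10^5; ε/D = 0.00208; f = 0.02400
h_f = f(L/D)V²/2g = 24.28 m
Total head H = z + h_f = 10.3 + 24.28 = 34.58 m
P_hyd = ρgQH = 995.9·9.81·0.0781·34.58 = 26.38 kW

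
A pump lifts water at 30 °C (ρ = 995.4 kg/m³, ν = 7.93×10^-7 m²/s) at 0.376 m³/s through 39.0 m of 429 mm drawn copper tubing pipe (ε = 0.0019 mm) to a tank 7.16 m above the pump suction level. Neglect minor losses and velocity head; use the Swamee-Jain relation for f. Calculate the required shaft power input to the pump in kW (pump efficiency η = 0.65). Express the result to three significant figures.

P_shaft ≈ 42.4 kW

V = 4Q/(πD²) = 2.601 m/s; Re = 1.41×10^6; ε/D = 4.43×10^-6; f = 0.01110
h_f = f(L/D)V²/2g = 0.3482 m
Total head H = z + h_f = 7.16 + 0.3482 = 7.508 m
P_hyd = ρgQH = 995.4·9.81·0.376·7.508 = 27.57 kW
P_shaft = P_hyd/η = 27.57/0.65 = 42.41 kW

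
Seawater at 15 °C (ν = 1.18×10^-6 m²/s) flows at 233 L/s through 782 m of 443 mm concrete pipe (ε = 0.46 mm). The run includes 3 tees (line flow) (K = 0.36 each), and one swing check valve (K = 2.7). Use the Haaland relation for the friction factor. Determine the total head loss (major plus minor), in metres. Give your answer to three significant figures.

H_L ≈ 4.62 m

V = 4Q/(πD²) = 1.512 m/s; V²/2g = 0.1165 m
Re = 5.68×10^5, ε/D = 0.00104 → f = 0.02031 (Haaland)
Major: h_f = f(L/D)·V²/2g = 0.02031·1765·0.1165 = 4.175 m
Minor: ΣK = 3.78; h_m = ΣK·V²/2g = 0.4403 m
Total H_L = 4.175 + 0.4403 = 4.615 m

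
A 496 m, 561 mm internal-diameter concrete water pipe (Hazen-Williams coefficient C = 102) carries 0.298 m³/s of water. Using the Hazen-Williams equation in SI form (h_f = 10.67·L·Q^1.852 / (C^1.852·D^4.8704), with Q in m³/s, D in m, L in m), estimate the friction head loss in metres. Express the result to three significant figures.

h_f ≈ 1.79 m

h_f = 10.67·496·0.298^1.852 / (102^1.852·0.561^4.8704) = 1.789 m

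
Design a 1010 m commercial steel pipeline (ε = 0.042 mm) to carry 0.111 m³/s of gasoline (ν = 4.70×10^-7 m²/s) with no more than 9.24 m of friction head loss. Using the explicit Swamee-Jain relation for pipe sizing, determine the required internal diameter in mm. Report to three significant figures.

D ≈ 278 mm

Swamee-Jain (Type III): D = 0.66·[ε^1.25·(LQ²/(gh_f))^4.75 + ν·Q^9.4·(L/(gh_f))^5.2]^0.04
LQ²/(gh_f) = 0.1373; L/(gh_f) = 11.14
Term 1 = ε^1.25·(…)^4.75 = 2.71×10^-10; Term 2 = ν·Q^9.4·(…)^5.2 = 1.39×10^-10
D = 0.66·(2.71×10^-10 + 1.39×10^-10)^0.04 = 0.2780 m = 278 mm
Check: V = 1.83 m/s, Re = 1.08×10^6, f = 0.01413, h_f = 8.75 m ≈ 9.24 m ✓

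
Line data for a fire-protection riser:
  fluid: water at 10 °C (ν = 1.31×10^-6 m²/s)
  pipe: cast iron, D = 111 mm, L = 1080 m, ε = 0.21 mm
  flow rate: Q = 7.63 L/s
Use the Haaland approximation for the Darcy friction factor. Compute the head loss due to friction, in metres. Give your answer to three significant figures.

h_f ≈ 7.82 m

V = 4Q/(πD²) = 4·0.00763/(π·0.111²) = 0.7885 m/s
Re = VD/ν = 0.7885·0.111/1.31×10^-6 = 6.68×10^4 → turbulent
ε/D = 0.21/111 = 0.00189
Haaland: f = 0.02538
h_f = f(L/D)V²/(2g) = 0.02538·(1080/0.111)·0.7885²/(2·9.81) = 7.823 m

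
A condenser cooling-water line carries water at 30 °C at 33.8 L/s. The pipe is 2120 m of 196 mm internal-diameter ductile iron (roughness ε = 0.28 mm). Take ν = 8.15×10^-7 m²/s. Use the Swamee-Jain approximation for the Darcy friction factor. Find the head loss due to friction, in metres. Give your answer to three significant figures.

h_f ≈ 15.5 m

V = 4Q/(πD²) = 4·0.0338/(π·0.196²) = 1.120 m/s
Re = VD/ν = 1.120·0.196/8.15×10^-7 = 2.69×10^5 → turbulent
ε/D = 0.28/196 = 0.00143
Swamee-Jain: f = 0.02245
h_f = f(L/D)V²/(2g) = 0.02245·(2120/0.196)·1.120²/(2·9.81) = 15.53 m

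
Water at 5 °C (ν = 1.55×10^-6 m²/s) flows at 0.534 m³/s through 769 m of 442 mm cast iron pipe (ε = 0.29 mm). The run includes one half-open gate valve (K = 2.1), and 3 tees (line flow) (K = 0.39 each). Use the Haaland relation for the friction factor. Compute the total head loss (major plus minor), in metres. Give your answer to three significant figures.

V = 4Q/(πD²) = 3.480 m/s; V²/2g = 0.6173 m
Re = 9.92×10^5, ε/D = 6.56×10^-4 → f = 0.01817 (Haaland)
Major: h_f = f(L/D)·V²/2g = 0.01817·1740·0.6173 = 19.51 m
Minor: ΣK = 3.27; h_m = ΣK·V²/2g = 2.019 m
Total H_L = 19.51 + 2.019 = 21.53 m

H_L ≈ 21.5 m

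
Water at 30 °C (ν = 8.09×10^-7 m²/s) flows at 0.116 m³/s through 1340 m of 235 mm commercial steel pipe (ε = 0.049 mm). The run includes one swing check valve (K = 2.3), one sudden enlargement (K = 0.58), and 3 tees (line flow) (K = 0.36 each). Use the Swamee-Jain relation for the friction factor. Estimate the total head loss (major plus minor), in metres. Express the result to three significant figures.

V = 4Q/(πD²) = 2.674 m/s; V²/2g = 0.3646 m
Re = 7.77×10^5, ε/D = 2.09×10^-4 → f = 0.01509 (Swamee-Jain)
Major: h_f = f(L/D)·V²/2g = 0.01509·5702·0.3646 = 31.37 m
Minor: ΣK = 3.96; h_m = ΣK·V²/2g = 1.444 m
Total H_L = 31.37 + 1.444 = 32.81 m

H_L ≈ 32.8 m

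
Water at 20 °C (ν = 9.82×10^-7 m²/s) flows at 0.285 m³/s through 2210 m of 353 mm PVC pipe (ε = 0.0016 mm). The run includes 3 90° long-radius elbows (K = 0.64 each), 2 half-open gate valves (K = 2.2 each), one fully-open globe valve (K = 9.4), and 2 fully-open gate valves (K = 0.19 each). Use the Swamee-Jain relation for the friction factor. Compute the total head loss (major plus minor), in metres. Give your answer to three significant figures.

V = 4Q/(πD²) = 2.912 m/s; V²/2g = 0.4322 m
Re = 1.05×10^6, ε/D = 4.53×10^-6 → f = 0.01164 (Swamee-Jain)
Major: h_f = f(L/D)·V²/2g = 0.01164·6261·0.4322 = 31.48 m
Minor: ΣK = 16.1; h_m = ΣK·V²/2g = 6.959 m
Total H_L = 31.48 + 6.959 = 38.44 m

H_L ≈ 38.4 m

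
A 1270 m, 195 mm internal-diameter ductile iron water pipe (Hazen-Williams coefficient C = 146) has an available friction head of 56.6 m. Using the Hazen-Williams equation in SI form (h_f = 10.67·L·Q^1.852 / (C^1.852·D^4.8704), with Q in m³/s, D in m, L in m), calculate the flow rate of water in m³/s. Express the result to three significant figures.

Rearranging: Q = [h_f·C^1.852·D^4.8704 / (10.67·L)]^(1/1.852)
Q = [56.6·146^1.852·0.195^4.8704 / (10.67·1270)]^0.540 = 0.1030 m³/s

Q ≈ 0.103 m³/s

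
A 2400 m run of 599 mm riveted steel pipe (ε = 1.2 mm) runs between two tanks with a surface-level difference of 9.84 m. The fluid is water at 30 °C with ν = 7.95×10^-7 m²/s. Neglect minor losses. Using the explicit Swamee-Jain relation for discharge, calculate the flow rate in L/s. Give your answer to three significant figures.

Swamee-Jain (Type II): Q = -0.965·√(gD⁵h_f/L)·ln[ε/(3.7D) + √(3.17ν²L/(gD³h_f))]
√(gD⁵h_f/L) = √(9.81·0.599⁵·9.84/2400) = 0.05569
ε/(3.7D) = 5.41×10^-4; √(3.17ν²L/(gD³h_f)) = 1.52×10^-5
Q = -0.965·0.05569·ln(5.567×10^-4) = 0.4027 m³/s
Check: V = 1.43 m/s, Re = 1.08×10^6, f = 0.02367, h_f = 9.87 m ≈ 9.84 m ✓

Q ≈ 403 L/s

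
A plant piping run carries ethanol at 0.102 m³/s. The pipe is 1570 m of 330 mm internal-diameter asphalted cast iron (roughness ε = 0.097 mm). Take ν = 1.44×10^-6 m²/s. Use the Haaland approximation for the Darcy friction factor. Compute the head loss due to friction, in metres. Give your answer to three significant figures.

V = 4Q/(πD²) = 4·0.102/(π·0.330²) = 1.193 m/s
Re = VD/ν = 1.193·0.330/1.44×10^-6 = 2.73×10^5 → turbulent
ε/D = 0.097/330 = 2.94×10^-4
Haaland: f = 0.01691
h_f = f(L/D)V²/(2g) = 0.01691·(1570/0.330)·1.193²/(2·9.81) = 5.830 m

h_f ≈ 5.83 m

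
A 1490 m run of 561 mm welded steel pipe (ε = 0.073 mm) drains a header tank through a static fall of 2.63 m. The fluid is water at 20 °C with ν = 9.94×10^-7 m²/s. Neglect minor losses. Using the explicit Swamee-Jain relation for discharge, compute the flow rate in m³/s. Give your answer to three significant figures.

Q ≈ 0.288 m³/s

Swamee-Jain (Type II): Q = -0.965·√(gD⁵h_f/L)·ln[ε/(3.7D) + √(3.17ν²L/(gD³h_f))]
√(gD⁵h_f/L) = √(9.81·0.561⁵·2.63/1490) = 0.03102
ε/(3.7D) = 3.52×10^-5; √(3.17ν²L/(gD³h_f)) = 3.20×10^-5
Q = -0.965·0.03102·ln(6.718×10^-5) = 0.2876 m³/s
Check: V = 1.16 m/s, Re = 6.57×10^5, f = 0.01442, h_f = 2.64 m ≈ 2.63 m ✓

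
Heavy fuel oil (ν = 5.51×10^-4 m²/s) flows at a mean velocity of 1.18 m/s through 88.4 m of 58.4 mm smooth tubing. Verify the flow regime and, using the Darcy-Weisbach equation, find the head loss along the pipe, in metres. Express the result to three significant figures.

h_f ≈ 55.0 m

Re = VD/ν = 1.18·0.05840/5.51×10^-4 = 125 → laminar (Re < 2300)
f = 64/Re = 0.5117
h_f = f(L/D)V²/(2g) = 0.5117·(88.4/0.05840)·1.18²/(2·9.81) = 54.97 m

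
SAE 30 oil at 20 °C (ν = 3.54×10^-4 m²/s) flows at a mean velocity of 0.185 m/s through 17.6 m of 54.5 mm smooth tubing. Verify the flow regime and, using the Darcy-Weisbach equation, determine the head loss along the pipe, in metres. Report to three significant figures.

Re = VD/ν = 0.185·0.05450/3.54×10^-4 = 28.5 → laminar (Re < 2300)
f = 64/Re = 2.247
h_f = f(L/D)V²/(2g) = 2.247·(17.6/0.05450)·0.185²/(2·9.81) = 1.266 m

h_f ≈ 1.27 m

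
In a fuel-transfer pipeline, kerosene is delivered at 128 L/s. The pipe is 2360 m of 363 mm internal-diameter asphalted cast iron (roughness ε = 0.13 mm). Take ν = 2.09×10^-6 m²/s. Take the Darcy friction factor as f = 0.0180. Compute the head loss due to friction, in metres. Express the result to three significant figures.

V = 4Q/(πD²) = 4·0.128/(π·0.363²) = 1.237 m/s
h_f = f(L/D)V²/(2g) = 0.01800·(2360/0.363)·1.237²/(2·9.81) = 9.124 m

h_f ≈ 9.12 m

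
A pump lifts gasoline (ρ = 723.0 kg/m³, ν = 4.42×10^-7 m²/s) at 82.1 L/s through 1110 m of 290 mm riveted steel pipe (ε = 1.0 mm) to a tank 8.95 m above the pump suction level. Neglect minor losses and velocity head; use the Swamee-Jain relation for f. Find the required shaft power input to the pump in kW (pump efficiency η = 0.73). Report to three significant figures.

V = 4Q/(πD²) = 1.243 m/s; Re = 8.16×10^5; ε/D = 0.00345; f = 0.02745
h_f = f(L/D)V²/2g = 8.273 m
Total head H = z + h_f = 8.95 + 8.273 = 17.22 m
P_hyd = ρgQH = 723.0·9.81·0.0821·17.22 = 10.03 kW
P_shaft = P_hyd/η = 10.03/0.73 = 13.74 kW

P_shaft ≈ 13.7 kW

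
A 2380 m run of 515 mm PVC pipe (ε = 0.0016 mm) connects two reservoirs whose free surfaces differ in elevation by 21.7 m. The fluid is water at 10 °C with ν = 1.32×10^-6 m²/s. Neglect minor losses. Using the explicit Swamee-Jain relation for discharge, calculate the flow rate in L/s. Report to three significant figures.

Q ≈ 589 L/s

Swamee-Jain (Type II): Q = -0.965·√(gD⁵h_f/L)·ln[ε/(3.7D) + √(3.17ν²L/(gD³h_f))]
√(gD⁵h_f/L) = √(9.81·0.515⁵·21.7/2380) = 0.05692
ε/(3.7D) = 8.40×10^-7; √(3.17ν²L/(gD³h_f)) = 2.13×10^-5
Q = -0.965·0.05692·ln(2.210×10^-5) = 0.5889 m³/s
Check: V = 2.83 m/s, Re = 1.10×10^6, f = 0.01150, h_f = 21.6 m ≈ 21.7 m ✓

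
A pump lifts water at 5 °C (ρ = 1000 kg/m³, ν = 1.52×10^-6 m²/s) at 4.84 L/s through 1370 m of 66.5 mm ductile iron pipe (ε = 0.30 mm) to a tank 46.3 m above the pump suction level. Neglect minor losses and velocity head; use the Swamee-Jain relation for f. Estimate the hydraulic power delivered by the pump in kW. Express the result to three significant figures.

P_hyd ≈ 5.24 kW

V = 4Q/(πD²) = 1.394 m/s; Re = 6.10×10^4; ε/D = 0.00451; f = 0.03137
h_f = f(L/D)V²/2g = 63.96 m
Total head H = z + h_f = 46.3 + 63.96 = 110.3 m
P_hyd = ρgQH = 1000·9.81·0.00484·110.3 = 5.235 kW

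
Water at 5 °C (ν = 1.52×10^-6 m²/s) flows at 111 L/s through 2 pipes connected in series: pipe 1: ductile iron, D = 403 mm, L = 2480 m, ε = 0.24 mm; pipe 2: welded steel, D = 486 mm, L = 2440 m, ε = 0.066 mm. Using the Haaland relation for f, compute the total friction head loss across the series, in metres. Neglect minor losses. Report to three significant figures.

Pipe 1: V = 0.8702 m/s, Re = 2.31×10^5, ε/D = 5.96×10^-4, f = 0.01892, h_1 = f(L/D)V²/2g = 4.494 m
Pipe 2: V = 0.5984 m/s, Re = 1.91×10^5, ε/D = 1.36×10^-4, f = 0.01655, h_2 = f(L/D)V²/2g = 1.516 m
Series → Q common, losses add: H = Σh = 6.011 m

H ≈ 6.01 m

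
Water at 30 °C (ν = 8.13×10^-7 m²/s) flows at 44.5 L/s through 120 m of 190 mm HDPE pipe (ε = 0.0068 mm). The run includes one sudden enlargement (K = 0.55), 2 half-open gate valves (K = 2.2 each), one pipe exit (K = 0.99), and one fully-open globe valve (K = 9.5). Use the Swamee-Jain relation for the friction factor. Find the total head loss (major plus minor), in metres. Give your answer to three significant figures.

V = 4Q/(πD²) = 1.570 m/s; V²/2g = 0.1256 m
Re = 3.67×10^5, ε/D = 3.58×10^-5 → f = 0.01431 (Swamee-Jain)
Major: h_f = f(L/D)·V²/2g = 0.01431·631.6·0.1256 = 1.134 m
Minor: ΣK = 15.4; h_m = ΣK·V²/2g = 1.939 m
Total H_L = 1.134 + 1.939 = 3.073 m

H_L ≈ 3.07 m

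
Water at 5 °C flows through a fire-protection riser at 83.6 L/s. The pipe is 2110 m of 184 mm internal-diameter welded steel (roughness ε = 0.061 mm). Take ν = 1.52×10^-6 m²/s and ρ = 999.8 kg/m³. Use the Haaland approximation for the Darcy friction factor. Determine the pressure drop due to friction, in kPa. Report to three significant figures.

Δp ≈ 946 kPa

V = 4Q/(πD²) = 4·0.0836/(π·0.184²) = 3.144 m/s
Re = VD/ν = 3.144·0.184/1.52×10^-6 = 3.81×10^5 → turbulent
ε/D = 0.061/184 = 3.32×10^-4
Haaland: f = 0.01670
h_f = f(L/D)V²/(2g) = 0.01670·(2110/0.184)·3.144²/(2·9.81) = 96.50 m
Δp = ρg·h_f = 999.8·9.81·96.50 = 946.4 kPa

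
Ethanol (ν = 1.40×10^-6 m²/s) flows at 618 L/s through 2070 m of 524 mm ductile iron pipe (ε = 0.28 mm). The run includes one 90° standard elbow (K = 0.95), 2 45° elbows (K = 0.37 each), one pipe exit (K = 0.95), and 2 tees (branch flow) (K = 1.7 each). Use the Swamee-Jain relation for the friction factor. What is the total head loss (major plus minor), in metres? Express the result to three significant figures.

V = 4Q/(πD²) = 2.866 m/s; V²/2g = 0.4186 m
Re = 1.07×10^6, ε/D = 5.34×10^-4 → f = 0.01749 (Swamee-Jain)
Major: h_f = f(L/D)·V²/2g = 0.01749·3950·0.4186 = 28.93 m
Minor: ΣK = 6.04; h_m = ΣK·V²/2g = 2.528 m
Total H_L = 28.93 + 2.528 = 31.46 m

H_L ≈ 31.5 m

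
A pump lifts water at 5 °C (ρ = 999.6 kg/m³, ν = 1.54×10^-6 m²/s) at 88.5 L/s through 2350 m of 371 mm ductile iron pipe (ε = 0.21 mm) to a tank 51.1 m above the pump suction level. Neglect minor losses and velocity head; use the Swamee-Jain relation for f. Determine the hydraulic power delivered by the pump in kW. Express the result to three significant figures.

V = 4Q/(πD²) = 0.8187 m/s; Re = 1.97×10^5; ε/D = 5.66×10^-4; f = 0.01930
h_f = f(L/D)V²/2g = 4.175 m
Total head H = z + h_f = 51.1 + 4.175 = 55.28 m
P_hyd = ρgQH = 999.6·9.81·0.0885·55.28 = 47.97 kW

P_hyd ≈ 48.0 kW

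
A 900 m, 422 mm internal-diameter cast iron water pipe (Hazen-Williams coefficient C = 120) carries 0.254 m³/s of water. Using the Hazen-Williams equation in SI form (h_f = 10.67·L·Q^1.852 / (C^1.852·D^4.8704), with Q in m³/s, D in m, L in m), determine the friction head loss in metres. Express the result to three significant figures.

h_f ≈ 7.15 m

h_f = 10.67·900·0.254^1.852 / (120^1.852·0.422^4.8704) = 7.151 m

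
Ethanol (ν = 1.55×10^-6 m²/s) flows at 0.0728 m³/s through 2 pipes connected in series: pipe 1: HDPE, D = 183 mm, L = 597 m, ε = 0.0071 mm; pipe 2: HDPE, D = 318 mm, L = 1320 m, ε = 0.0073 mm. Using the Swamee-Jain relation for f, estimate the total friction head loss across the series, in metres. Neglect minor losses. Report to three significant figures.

Pipe 1: V = 2.768 m/s, Re = 3.27×10^5, ε/D = 3.88×10^-5, f = 0.01461, h_1 = f(L/D)V²/2g = 18.61 m
Pipe 2: V = 0.9166 m/s, Re = 1.88×10^5, ε/D = 2.30×10^-5, f = 0.01592, h_2 = f(L/D)V²/2g = 2.830 m
Series → Q common, losses add: H = Σh = 21.44 m

H ≈ 21.4 m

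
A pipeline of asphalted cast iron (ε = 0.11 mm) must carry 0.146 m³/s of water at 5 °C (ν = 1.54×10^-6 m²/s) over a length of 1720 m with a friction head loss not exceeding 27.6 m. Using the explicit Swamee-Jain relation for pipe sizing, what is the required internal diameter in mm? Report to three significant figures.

Swamee-Jain (Type III): D = 0.66·[ε^1.25·(LQ²/(gh_f))^4.75 + ν·Q^9.4·(L/(gh_f))^5.2]^0.04
LQ²/(gh_f) = 0.1354; L/(gh_f) = 6.353
Term 1 = ε^1.25·(…)^4.75 = 8.45×10^-10; Term 2 = ν·Q^9.4·(…)^5.2 = 3.22×10^-10
D = 0.66·(8.45×10^-10 + 3.22×10^-10)^0.04 = 0.2899 m = 290 mm
Check: V = 2.21 m/s, Re = 4.16×10^5, f = 0.01717, h_f = 25.4 m ≈ 27.6 m ✓

D ≈ 290 mm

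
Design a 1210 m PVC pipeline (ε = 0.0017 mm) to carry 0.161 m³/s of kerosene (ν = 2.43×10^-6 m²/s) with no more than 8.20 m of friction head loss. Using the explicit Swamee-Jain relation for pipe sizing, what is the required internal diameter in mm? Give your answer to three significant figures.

D ≈ 348 mm

Swamee-Jain (Type III): D = 0.66·[ε^1.25·(LQ²/(gh_f))^4.75 + ν·Q^9.4·(L/(gh_f))^5.2]^0.04
LQ²/(gh_f) = 0.3899; L/(gh_f) = 15.04
Term 1 = ε^1.25·(…)^4.75 = 7.00×10^-10; Term 2 = ν·Q^9.4·(…)^5.2 = 1.13×10^-7
D = 0.66·(7.00×10^-10 + 1.13×10^-7)^0.04 = 0.3481 m = 348 mm
Check: V = 1.69 m/s, Re = 2.42×10^5, f = 0.01502, h_f = 7.61 m ≈ 8.20 m ✓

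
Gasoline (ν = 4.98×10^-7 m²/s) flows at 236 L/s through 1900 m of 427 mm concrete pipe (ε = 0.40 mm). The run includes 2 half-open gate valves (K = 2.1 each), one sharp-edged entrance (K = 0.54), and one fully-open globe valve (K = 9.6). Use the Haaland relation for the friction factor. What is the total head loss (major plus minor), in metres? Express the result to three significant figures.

H_L ≈ 14.0 m

V = 4Q/(πD²) = 1.648 m/s; V²/2g = 0.1384 m
Re = 1.41×10^6, ε/D = 9.37×10^-4 → f = 0.01956 (Haaland)
Major: h_f = f(L/D)·V²/2g = 0.01956·4450·0.1384 = 12.05 m
Minor: ΣK = 14.3; h_m = ΣK·V²/2g = 1.985 m
Total H_L = 12.05 + 1.985 = 14.04 m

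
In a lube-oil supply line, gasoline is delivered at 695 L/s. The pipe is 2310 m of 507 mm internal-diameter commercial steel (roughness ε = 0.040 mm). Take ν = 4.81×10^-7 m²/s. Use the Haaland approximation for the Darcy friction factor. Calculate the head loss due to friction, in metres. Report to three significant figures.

h_f ≈ 33.0 m

V = 4Q/(πD²) = 4·0.695/(π·0.507²) = 3.443 m/s
Re = VD/ν = 3.443·0.507/4.81×10^-7 = 3.63×10^6 → turbulent
ε/D = 0.040/507 = 7.89×10^-5
Haaland: f = 0.01199
h_f = f(L/D)V²/(2g) = 0.01199·(2310/0.507)·3.443²/(2·9.81) = 32.99 m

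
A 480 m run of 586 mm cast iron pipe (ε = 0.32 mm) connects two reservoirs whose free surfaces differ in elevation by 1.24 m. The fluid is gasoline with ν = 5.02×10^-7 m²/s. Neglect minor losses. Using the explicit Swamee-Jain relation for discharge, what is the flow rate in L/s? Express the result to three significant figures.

Swamee-Jain (Type II): Q = -0.965·√(gD⁵h_f/L)·ln[ε/(3.7D) + √(3.17ν²L/(gD³h_f))]
√(gD⁵h_f/L) = √(9.81·0.586⁵·1.24/480) = 0.04185
ε/(3.7D) = 1.48×10^-4; √(3.17ν²L/(gD³h_f)) = 1.25×10^-5
Q = -0.965·0.04185·ln(1.601×10^-4) = 0.3529 m³/s
Check: V = 1.31 m/s, Re = 1.53×10^6, f = 0.01743, h_f = 1.25 m ≈ 1.24 m ✓

Q ≈ 353 L/s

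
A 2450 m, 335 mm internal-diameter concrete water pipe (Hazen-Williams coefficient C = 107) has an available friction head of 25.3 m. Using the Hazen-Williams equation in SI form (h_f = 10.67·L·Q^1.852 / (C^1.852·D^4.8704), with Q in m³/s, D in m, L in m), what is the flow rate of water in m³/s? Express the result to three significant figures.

Rearranging: Q = [h_f·C^1.852·D^4.8704 / (10.67·L)]^(1/1.852)
Q = [25.3·107^1.852·0.335^4.8704 / (10.67·2450)]^0.540 = 0.1422 m³/s

Q ≈ 0.142 m³/s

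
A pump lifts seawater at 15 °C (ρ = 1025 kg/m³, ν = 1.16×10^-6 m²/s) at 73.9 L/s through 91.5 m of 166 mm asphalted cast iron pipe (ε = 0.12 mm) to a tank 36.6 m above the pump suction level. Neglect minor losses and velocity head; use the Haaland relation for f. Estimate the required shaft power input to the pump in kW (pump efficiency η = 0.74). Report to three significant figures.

V = 4Q/(πD²) = 3.415 m/s; Re = 4.89×10^5; ε/D = 7.23×10^-4; f = 0.01888
h_f = f(L/D)V²/2g = 6.184 m
Total head H = z + h_f = 36.6 + 6.184 = 42.78 m
P_hyd = ρgQH = 1025·9.81·0.0739·42.78 = 31.79 kW
P_shaft = P_hyd/η = 31.79/0.74 = 42.96 kW

P_shaft ≈ 43.0 kW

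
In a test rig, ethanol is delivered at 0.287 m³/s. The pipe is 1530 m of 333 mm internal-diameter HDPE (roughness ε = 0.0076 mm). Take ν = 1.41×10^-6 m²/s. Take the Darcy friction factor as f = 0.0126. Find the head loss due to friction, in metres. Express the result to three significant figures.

h_f ≈ 32.0 m

V = 4Q/(πD²) = 4·0.287/(π·0.333²) = 3.295 m/s
h_f = f(L/D)V²/(2g) = 0.01260·(1530/0.333)·3.295²/(2·9.81) = 32.04 m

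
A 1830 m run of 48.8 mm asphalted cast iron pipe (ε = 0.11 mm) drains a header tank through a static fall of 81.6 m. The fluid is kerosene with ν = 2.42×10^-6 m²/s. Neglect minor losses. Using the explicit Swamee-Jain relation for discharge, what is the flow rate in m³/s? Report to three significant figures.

Swamee-Jain (Type II): Q = -0.965·√(gD⁵h_f/L)·ln[ε/(3.7D) + √(3.17ν²L/(gD³h_f))]
√(gD⁵h_f/L) = √(9.81·0.0488⁵·81.6/1830) = 3.479×10^-4
ε/(3.7D) = 6.09×10^-4; √(3.17ν²L/(gD³h_f)) = 6.04×10^-4
Q = -0.965·3.479×10^-4·ln(0.001214) = 0.002254 m³/s
Check: V = 1.21 m/s, Re = 2.43×10^4, f = 0.02972, h_f = 82.5 m ≈ 81.6 m ✓

Q ≈ 0.00225 m³/s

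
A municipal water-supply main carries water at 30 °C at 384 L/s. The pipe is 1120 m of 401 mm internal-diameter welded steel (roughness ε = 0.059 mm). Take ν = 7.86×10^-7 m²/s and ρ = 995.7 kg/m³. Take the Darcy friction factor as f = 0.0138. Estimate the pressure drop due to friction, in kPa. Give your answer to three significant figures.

V = 4Q/(πD²) = 4·0.384/(π·0.401²) = 3.041 m/s
h_f = f(L/D)V²/(2g) = 0.01380·(1120/0.401)·3.041²/(2·9.81) = 18.16 m
Δp = ρg·h_f = 995.7·9.81·18.16 = 177.4 kPa

Δp ≈ 177 kPa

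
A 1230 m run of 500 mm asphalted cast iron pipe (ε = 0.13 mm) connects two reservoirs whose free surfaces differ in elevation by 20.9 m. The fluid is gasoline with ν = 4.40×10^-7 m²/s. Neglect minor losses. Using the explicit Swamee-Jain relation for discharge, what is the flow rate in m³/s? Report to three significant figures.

Swamee-Jain (Type II): Q = -0.965·√(gD⁵h_f/L)·ln[ε/(3.7D) + √(3.17ν²L/(gD³h_f))]
√(gD⁵h_f/L) = √(9.81·0.500⁵·20.9/1230) = 0.07217
ε/(3.7D) = 7.03×10^-5; √(3.17ν²L/(gD³h_f)) = 5.43×10^-6
Q = -0.965·0.07217·ln(7.570×10^-5) = 0.6609 m³/s
Check: V = 3.37 m/s, Re = 3.82×10^6, f = 0.01478, h_f = 21.0 m ≈ 20.9 m ✓

Q ≈ 0.661 m³/s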